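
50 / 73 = 0.68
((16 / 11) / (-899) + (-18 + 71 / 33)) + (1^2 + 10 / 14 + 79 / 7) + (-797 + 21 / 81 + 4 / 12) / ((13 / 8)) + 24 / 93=-1710142402 / 3471039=-492.69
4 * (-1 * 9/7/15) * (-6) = 72/35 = 2.06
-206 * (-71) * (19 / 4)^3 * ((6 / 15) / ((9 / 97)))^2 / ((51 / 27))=471954188603 / 30600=15423339.50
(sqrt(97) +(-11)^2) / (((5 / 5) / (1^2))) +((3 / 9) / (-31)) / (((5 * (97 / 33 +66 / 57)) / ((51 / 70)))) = sqrt(97) +3372700991 / 27873650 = 130.85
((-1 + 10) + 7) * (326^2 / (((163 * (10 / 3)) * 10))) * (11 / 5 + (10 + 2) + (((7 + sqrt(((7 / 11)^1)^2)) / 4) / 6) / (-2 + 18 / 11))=521274 / 125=4170.19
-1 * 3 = -3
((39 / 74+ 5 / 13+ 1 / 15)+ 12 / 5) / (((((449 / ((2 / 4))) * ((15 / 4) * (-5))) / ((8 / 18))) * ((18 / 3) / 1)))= -97498 / 6560058375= -0.00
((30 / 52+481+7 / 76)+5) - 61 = 425.67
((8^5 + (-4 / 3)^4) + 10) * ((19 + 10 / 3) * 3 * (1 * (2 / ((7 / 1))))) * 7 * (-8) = -2846453728 / 81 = -35141404.05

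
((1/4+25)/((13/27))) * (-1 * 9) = -24543/52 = -471.98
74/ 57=1.30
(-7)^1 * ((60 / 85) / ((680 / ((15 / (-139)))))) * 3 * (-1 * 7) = -1323 / 80342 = -0.02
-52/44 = -13/11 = -1.18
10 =10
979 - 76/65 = 63559/65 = 977.83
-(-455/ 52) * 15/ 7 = 75/ 4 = 18.75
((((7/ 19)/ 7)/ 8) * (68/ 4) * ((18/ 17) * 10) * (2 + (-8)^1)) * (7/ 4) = -945/ 76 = -12.43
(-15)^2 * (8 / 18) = 100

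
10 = 10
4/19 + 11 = 213/19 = 11.21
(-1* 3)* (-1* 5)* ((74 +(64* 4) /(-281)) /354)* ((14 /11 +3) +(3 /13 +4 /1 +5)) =99147195 /2370797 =41.82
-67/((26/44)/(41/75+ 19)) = -2160884/975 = -2216.29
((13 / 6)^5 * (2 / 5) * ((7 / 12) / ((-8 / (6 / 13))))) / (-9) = 199927 / 2799360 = 0.07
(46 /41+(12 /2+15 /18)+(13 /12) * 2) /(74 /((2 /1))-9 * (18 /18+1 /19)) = 7885 /21443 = 0.37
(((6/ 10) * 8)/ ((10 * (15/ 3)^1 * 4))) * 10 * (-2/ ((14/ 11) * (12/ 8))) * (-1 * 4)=176/ 175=1.01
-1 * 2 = -2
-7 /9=-0.78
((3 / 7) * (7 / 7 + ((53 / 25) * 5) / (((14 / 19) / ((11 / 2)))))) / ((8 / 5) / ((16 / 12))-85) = -33651 / 82124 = -0.41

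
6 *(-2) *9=-108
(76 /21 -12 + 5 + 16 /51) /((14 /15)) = -5475 /1666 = -3.29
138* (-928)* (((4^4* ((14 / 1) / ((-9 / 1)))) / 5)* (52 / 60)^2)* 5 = 25855950848 / 675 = 38305112.37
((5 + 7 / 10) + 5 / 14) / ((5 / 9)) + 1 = 2083 / 175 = 11.90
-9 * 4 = -36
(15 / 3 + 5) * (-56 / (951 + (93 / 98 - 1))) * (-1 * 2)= 109760 / 93193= 1.18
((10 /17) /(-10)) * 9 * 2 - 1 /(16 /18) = -297 /136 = -2.18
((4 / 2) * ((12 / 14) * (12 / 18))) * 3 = 24 / 7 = 3.43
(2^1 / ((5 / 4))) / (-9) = -8 / 45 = -0.18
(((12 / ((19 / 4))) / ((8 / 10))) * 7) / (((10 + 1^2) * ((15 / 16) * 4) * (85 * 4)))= 28 / 17765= 0.00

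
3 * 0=0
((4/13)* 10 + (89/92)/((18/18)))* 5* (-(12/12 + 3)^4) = -1547840/299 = -5176.72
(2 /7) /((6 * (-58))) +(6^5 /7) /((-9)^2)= 16703 /1218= 13.71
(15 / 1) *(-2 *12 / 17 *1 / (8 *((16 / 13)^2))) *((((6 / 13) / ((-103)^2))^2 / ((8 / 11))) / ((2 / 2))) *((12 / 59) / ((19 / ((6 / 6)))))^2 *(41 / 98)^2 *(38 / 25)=-13479939 / 97229394866989120960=-0.00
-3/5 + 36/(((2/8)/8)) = 5757/5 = 1151.40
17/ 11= 1.55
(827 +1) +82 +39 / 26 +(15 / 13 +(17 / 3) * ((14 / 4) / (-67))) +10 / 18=7156328 / 7839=912.91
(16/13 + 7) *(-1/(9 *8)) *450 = -2675/52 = -51.44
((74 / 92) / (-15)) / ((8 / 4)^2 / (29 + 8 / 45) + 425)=-48581 / 385161450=-0.00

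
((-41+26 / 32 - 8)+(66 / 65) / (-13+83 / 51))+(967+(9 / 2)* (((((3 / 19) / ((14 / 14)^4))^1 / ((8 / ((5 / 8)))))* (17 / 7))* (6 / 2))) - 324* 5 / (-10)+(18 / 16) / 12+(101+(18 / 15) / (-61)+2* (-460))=262.20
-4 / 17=-0.24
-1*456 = -456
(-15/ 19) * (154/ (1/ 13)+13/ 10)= -60099/ 38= -1581.55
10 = 10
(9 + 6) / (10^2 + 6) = 15 / 106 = 0.14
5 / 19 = 0.26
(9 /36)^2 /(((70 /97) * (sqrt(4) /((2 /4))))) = 0.02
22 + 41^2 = 1703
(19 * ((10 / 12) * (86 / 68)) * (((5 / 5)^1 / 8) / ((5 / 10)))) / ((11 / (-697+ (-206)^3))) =-11904388535 / 2992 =-3978739.48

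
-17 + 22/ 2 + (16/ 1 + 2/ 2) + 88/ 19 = 297/ 19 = 15.63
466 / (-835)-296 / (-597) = -31042 / 498495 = -0.06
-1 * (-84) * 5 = 420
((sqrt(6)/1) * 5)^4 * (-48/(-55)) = 216000/11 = 19636.36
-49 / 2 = -24.50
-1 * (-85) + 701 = 786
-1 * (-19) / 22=19 / 22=0.86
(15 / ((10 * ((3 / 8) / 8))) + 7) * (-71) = -2769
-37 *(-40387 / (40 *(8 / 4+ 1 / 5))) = 1494319 / 88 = 16980.90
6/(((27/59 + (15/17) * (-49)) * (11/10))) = -10030/78661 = -0.13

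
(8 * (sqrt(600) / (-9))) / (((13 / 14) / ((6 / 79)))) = -2240 * sqrt(6) / 3081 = -1.78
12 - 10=2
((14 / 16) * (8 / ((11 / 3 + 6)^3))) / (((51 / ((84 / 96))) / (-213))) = -93933 / 3316904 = -0.03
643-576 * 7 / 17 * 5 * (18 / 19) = -155191 / 323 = -480.47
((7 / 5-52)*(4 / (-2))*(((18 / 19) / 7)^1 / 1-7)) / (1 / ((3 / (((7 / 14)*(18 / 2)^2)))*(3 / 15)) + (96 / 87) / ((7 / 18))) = -26794724 / 2712915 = -9.88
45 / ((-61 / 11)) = -8.11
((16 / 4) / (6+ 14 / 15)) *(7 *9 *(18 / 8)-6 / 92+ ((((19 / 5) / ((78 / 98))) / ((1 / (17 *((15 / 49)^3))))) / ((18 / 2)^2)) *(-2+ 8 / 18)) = 23532412325 / 287980056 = 81.72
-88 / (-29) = 88 / 29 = 3.03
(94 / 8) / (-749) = -47 / 2996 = -0.02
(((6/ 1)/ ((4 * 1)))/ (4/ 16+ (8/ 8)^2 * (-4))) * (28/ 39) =-56/ 195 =-0.29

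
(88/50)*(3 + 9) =528/25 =21.12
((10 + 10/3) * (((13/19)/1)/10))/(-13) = -4/57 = -0.07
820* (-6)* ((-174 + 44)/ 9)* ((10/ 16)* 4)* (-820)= -437060000/ 3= -145686666.67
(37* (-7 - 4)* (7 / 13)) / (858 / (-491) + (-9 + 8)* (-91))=-1398859 / 569699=-2.46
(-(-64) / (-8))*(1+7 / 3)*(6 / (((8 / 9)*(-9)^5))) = 0.00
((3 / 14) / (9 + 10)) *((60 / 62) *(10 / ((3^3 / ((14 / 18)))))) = 50 / 15903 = 0.00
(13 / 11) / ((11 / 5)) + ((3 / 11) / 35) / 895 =2036158 / 3790325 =0.54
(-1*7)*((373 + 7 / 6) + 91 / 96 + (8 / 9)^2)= -6820415 / 2592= -2631.33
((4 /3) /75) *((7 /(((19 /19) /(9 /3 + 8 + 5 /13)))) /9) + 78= 2057494 /26325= 78.16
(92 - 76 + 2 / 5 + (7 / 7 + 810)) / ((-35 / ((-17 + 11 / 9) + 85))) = -122731 / 75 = -1636.41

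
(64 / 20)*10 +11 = 43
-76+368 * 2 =660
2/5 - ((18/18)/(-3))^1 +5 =86/15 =5.73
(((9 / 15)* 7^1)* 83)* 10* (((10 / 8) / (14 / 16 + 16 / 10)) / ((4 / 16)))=232400 / 33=7042.42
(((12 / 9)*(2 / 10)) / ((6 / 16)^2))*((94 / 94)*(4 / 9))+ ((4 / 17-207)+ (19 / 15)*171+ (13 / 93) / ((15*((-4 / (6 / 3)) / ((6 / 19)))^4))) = 891035916083 / 83445187905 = 10.68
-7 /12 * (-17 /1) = 119 /12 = 9.92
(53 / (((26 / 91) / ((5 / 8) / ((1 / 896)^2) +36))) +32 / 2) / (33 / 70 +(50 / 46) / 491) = 73583179878740 / 374419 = 196526297.75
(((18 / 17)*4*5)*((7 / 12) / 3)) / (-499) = -70 / 8483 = -0.01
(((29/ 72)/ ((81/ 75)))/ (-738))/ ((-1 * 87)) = 25/ 4304016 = 0.00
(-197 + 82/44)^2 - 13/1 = 18423557/484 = 38065.20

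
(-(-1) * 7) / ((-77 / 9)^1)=-9 / 11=-0.82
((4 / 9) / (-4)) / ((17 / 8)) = -8 / 153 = -0.05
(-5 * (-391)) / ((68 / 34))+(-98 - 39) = 840.50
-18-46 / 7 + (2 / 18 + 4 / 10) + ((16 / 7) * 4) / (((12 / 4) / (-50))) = -55579 / 315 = -176.44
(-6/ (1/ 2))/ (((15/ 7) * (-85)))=28/ 425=0.07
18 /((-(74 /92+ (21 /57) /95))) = -498180 /22369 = -22.27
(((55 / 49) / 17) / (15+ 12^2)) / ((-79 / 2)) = -110 / 10463313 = -0.00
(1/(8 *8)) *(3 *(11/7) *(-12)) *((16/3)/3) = -11/7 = -1.57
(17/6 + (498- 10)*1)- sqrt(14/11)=2945/6- sqrt(154)/11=489.71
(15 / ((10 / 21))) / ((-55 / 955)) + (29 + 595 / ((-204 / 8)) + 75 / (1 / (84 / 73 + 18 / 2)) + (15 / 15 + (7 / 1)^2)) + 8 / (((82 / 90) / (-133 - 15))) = -203365115 / 197538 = -1029.50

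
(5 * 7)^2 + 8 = 1233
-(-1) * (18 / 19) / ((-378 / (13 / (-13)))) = 1 / 399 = 0.00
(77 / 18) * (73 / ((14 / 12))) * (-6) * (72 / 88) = -1314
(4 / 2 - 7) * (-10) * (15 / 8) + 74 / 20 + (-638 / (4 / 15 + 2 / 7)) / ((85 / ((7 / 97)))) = 3181561 / 32980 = 96.47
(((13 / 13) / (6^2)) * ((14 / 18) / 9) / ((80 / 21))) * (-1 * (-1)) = 49 / 77760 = 0.00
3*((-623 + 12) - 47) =-1974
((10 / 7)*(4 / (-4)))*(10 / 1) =-100 / 7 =-14.29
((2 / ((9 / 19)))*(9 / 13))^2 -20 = -1936 / 169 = -11.46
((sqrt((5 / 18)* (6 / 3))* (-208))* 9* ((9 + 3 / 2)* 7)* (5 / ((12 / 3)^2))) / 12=-9555* sqrt(5) / 8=-2670.70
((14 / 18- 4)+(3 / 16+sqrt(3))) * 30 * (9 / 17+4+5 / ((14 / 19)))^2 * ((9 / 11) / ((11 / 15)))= -5582.43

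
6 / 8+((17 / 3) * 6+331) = 1463 / 4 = 365.75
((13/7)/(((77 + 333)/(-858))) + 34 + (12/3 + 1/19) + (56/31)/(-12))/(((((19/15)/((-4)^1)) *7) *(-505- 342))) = 345006784/19042862993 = 0.02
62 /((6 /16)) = 496 /3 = 165.33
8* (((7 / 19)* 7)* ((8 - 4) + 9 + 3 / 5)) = 26656 / 95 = 280.59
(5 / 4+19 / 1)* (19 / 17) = 22.63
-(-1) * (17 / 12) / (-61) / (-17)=1 / 732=0.00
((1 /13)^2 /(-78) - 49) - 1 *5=-711829 /13182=-54.00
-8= -8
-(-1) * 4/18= 2/9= 0.22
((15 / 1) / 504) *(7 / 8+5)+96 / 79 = 147589 / 106176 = 1.39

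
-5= -5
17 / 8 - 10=-63 / 8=-7.88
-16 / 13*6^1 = -96 / 13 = -7.38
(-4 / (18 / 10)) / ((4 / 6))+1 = -7 / 3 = -2.33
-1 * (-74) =74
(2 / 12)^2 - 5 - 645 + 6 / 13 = -303971 / 468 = -649.51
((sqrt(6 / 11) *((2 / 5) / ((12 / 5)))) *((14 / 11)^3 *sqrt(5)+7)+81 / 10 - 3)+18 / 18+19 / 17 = 1372 *sqrt(330) / 43923+7 *sqrt(66) / 66+1227 / 170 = 8.65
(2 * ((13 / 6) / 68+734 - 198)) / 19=218701 / 3876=56.42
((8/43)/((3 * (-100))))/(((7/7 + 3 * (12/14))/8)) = -112/80625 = -0.00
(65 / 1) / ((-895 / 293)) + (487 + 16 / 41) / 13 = 1546760 / 95407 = 16.21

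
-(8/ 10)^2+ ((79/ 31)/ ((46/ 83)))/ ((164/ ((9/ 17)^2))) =-0.63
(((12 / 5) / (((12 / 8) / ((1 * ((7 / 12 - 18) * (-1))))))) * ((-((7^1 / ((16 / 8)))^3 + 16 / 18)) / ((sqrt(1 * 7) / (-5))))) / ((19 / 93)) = 11281.10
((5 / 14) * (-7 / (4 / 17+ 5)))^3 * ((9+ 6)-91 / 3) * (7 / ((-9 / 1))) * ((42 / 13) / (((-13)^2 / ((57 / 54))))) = -0.03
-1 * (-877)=877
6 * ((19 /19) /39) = 2 /13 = 0.15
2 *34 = 68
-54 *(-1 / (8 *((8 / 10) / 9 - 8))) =-1215 / 1424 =-0.85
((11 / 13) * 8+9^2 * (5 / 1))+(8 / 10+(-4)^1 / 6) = 80321 / 195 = 411.90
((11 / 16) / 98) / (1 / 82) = 451 / 784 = 0.58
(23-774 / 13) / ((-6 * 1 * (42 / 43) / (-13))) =-20425 / 252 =-81.05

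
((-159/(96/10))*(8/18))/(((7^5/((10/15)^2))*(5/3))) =-53/453789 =-0.00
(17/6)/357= 0.01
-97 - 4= -101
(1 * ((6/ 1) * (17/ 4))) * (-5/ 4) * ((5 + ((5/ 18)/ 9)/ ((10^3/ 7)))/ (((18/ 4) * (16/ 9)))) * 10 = -2754119/ 13824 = -199.23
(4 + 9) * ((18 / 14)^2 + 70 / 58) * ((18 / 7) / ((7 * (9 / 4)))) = 422656 / 69629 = 6.07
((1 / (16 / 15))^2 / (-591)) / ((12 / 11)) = -275 / 201728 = -0.00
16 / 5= 3.20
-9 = -9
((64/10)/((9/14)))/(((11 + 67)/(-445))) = -19936/351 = -56.80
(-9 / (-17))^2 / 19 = 81 / 5491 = 0.01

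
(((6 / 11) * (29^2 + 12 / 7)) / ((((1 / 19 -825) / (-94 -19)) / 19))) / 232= 42465513 / 8235304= 5.16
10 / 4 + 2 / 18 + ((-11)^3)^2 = 31888145 / 18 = 1771563.61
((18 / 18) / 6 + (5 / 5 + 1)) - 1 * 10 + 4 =-23 / 6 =-3.83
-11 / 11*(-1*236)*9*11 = 23364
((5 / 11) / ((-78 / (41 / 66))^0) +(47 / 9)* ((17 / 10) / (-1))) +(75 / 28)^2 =-484513 / 388080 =-1.25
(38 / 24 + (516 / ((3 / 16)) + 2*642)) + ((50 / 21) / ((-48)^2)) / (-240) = 4688506363 / 1161216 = 4037.58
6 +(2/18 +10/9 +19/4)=431/36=11.97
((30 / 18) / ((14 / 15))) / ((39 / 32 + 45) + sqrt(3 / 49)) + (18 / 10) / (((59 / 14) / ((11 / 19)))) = 57255012094 / 200250838295- 12800* sqrt(3) / 107181537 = 0.29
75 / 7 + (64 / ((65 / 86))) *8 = 688.13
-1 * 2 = -2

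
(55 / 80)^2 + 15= 3961 / 256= 15.47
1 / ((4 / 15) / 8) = 30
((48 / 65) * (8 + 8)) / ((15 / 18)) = 14.18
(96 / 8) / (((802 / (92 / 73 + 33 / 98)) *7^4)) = 34275 / 3443939177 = 0.00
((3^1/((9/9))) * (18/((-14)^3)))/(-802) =27/1100344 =0.00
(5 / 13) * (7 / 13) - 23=-3852 / 169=-22.79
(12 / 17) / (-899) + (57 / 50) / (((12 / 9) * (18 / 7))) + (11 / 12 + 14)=279649217 / 18339600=15.25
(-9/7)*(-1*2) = 2.57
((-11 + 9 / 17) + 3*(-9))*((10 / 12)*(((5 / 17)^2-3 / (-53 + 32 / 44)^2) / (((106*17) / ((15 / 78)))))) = -199937591 / 702503483100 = -0.00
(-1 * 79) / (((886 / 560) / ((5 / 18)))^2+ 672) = -38710000 / 345176169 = -0.11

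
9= 9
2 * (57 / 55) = 114 / 55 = 2.07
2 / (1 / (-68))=-136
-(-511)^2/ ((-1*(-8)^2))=261121/ 64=4080.02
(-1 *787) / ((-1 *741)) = 787 / 741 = 1.06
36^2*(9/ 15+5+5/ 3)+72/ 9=9425.60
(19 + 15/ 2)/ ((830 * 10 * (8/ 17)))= 901/ 132800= 0.01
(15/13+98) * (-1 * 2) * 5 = -12890/13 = -991.54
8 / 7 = 1.14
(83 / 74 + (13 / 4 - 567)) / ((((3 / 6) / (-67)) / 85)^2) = -2700665558725 / 37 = -72990961046.62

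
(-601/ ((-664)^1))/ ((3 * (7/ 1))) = 601/ 13944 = 0.04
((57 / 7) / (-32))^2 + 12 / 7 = 89265 / 50176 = 1.78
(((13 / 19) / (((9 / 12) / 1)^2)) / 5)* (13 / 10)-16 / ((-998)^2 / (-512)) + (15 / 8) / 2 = 21493661957 / 17031668400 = 1.26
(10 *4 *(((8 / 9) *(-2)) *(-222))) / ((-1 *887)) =-47360 / 2661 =-17.80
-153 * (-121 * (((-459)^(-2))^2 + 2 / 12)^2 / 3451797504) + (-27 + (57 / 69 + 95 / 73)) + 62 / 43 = -300759564463524492808760210852920123 / 12836141824362832348027151486091264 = -23.43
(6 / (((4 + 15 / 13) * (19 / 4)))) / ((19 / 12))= 3744 / 24187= 0.15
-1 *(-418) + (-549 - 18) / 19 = 7375 / 19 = 388.16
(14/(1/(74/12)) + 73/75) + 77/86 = 568903/6450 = 88.20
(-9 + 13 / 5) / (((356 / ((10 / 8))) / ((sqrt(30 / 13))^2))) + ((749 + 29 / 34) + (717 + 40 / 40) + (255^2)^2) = 166330980826609 / 39338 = 4228252092.80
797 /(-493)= -797 /493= -1.62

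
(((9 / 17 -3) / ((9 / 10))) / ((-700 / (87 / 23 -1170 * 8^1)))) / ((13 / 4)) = -11.29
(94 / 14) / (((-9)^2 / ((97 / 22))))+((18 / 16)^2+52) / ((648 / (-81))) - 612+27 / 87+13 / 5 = -284943505597 / 463034880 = -615.38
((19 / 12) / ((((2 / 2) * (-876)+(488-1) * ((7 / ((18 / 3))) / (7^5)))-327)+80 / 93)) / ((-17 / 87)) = 123034443 / 18252685834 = 0.01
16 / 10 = 8 / 5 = 1.60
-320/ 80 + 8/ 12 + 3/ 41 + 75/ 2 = 8423/ 246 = 34.24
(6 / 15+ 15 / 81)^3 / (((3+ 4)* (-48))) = -0.00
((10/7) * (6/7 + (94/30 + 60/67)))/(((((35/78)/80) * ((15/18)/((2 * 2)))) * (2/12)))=4118160384/114905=35839.70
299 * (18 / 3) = 1794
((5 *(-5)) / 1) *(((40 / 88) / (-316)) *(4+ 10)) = 875 / 1738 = 0.50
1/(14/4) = 2/7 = 0.29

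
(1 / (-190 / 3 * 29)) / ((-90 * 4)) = 1 / 661200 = 0.00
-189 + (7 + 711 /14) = -1837 /14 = -131.21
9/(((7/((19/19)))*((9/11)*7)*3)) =11/147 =0.07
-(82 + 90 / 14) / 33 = -619 / 231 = -2.68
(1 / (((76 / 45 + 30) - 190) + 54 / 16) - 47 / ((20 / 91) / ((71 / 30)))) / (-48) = 16937850259 / 1606377600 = 10.54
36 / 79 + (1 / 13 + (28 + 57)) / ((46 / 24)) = 1059252 / 23621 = 44.84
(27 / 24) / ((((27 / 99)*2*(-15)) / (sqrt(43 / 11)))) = -sqrt(473) / 80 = -0.27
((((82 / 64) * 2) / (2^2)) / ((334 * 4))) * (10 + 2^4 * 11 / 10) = 2829 / 213760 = 0.01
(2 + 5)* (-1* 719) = -5033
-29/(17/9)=-261/17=-15.35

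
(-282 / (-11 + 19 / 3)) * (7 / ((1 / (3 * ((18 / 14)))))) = 11421 / 7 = 1631.57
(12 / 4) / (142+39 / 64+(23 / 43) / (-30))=123840 / 5886179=0.02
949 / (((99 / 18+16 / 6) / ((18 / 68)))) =25623 / 833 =30.76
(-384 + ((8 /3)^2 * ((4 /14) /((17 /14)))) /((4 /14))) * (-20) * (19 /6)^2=104430080 /1377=75838.84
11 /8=1.38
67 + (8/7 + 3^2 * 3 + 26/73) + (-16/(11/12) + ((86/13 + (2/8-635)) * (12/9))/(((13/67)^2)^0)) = -166489891/219219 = -759.47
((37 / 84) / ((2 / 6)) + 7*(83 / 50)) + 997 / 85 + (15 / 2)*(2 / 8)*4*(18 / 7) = 523083 / 11900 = 43.96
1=1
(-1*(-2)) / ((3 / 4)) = 8 / 3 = 2.67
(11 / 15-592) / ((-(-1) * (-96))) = 8869 / 1440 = 6.16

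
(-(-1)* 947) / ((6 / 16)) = 7576 / 3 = 2525.33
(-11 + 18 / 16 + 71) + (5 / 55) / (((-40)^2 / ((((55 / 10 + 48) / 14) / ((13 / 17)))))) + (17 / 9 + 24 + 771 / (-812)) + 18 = 174003446759 / 1672070400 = 104.06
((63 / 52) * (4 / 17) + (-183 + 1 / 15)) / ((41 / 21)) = -4238353 / 45305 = -93.55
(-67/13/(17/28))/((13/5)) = -9380/2873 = -3.26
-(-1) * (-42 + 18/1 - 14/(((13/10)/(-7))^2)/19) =-145664/3211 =-45.36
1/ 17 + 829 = 14094/ 17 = 829.06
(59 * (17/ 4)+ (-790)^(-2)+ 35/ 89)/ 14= 1743715908/ 97203575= 17.94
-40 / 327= -0.12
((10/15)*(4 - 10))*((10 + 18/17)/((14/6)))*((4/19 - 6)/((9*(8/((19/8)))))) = 2585/714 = 3.62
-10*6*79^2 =-374460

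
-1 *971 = -971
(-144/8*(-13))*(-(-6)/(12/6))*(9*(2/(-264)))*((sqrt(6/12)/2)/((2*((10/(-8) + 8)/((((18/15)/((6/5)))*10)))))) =-195*sqrt(2)/22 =-12.54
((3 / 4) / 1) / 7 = 3 / 28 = 0.11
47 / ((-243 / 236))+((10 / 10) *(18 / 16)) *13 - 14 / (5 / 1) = -328741 / 9720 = -33.82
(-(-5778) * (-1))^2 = 33385284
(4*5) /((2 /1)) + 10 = 20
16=16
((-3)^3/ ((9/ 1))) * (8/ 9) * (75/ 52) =-50/ 13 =-3.85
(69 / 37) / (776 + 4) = 0.00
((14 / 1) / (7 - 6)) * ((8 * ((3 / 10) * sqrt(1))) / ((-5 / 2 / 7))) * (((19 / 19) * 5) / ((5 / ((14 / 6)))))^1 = -5488 / 25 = -219.52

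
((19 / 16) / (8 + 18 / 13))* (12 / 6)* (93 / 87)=7657 / 28304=0.27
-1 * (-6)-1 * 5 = 1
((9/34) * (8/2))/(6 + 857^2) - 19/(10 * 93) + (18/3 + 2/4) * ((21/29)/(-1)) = -31837615682/6734805459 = -4.73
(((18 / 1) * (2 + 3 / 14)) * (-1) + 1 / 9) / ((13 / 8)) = -20032 / 819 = -24.46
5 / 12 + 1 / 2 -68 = -805 / 12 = -67.08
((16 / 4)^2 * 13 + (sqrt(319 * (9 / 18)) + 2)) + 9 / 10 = sqrt(638) / 2 + 2109 / 10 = 223.53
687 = 687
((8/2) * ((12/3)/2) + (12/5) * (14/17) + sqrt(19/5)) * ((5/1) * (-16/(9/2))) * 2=-54272/153-64 * sqrt(95)/9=-424.03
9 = 9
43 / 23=1.87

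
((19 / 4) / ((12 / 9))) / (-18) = -19 / 96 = -0.20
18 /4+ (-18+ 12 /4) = -21 /2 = -10.50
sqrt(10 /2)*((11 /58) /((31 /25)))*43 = 11825*sqrt(5) /1798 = 14.71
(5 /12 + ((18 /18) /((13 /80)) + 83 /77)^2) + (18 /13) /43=27272089283 /517032516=52.75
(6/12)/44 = 0.01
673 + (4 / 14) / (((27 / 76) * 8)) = 127216 / 189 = 673.10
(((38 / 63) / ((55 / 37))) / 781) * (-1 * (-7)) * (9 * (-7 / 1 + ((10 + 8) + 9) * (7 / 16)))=4921 / 31240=0.16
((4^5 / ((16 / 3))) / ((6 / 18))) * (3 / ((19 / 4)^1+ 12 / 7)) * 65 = 17375.47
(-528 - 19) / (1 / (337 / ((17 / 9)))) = -1659051 / 17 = -97591.24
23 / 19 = 1.21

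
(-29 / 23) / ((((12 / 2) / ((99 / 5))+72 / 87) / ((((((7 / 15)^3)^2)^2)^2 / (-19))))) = 1772317971501619899623651 / 2653246868698937773704528808593750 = 0.00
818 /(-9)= -818 /9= -90.89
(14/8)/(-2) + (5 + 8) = 97/8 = 12.12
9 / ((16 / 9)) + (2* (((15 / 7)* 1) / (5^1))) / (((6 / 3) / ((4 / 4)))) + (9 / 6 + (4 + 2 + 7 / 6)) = 4757 / 336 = 14.16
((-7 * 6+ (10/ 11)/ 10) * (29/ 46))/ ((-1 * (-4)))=-13369/ 2024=-6.61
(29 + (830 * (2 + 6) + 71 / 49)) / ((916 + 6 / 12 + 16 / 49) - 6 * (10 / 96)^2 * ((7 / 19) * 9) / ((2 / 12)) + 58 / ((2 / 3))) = 397452032 / 59734825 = 6.65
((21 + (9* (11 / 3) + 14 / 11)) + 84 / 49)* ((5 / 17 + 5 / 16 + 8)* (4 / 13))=2568077 / 17017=150.91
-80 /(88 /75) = -750 /11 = -68.18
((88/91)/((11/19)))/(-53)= -152/4823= -0.03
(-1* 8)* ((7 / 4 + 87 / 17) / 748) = -467 / 6358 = -0.07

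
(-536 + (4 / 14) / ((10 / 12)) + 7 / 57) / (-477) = 1068391 / 951615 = 1.12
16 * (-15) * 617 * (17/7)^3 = -727517040/343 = -2121040.93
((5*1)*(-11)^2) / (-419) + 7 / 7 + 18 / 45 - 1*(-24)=50188 / 2095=23.96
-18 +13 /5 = -77 /5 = -15.40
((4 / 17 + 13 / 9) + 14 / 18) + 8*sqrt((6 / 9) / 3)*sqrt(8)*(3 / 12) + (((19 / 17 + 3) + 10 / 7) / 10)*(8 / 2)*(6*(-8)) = -108560 / 1071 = -101.36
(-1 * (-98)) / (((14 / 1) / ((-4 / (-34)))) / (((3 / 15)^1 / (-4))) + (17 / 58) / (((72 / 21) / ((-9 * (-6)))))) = -3248 / 78727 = -0.04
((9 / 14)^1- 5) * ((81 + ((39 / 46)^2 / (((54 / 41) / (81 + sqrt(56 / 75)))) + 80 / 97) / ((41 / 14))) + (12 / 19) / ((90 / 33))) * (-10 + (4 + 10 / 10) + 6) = -4711276949899 / 11192391560- 10309 * sqrt(42) / 95220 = -421.64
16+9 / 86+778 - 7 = 67691 / 86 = 787.10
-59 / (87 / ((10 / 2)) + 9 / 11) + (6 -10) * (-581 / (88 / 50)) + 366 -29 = 18232769 / 11022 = 1654.22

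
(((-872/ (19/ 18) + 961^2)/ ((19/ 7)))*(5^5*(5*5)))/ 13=9587376640625/ 4693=2042910002.26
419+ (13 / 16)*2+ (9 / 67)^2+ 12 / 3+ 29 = 16291229 / 35912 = 453.64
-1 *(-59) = 59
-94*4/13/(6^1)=-188/39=-4.82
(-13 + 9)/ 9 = -4/ 9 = -0.44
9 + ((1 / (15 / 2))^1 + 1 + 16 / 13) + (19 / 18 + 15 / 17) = 264577 / 19890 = 13.30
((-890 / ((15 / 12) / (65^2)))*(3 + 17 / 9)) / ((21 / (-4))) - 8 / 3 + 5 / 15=529442759 / 189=2801284.44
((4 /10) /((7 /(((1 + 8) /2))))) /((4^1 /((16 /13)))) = 36 /455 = 0.08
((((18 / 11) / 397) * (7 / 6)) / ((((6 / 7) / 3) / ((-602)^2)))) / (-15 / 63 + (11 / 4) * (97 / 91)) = 29087269848 / 12843347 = 2264.77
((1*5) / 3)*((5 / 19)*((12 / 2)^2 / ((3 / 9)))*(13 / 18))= 650 / 19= 34.21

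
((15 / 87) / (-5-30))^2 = 1 / 41209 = 0.00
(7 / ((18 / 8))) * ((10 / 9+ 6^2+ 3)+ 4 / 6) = 10276 / 81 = 126.86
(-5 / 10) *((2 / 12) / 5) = -1 / 60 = -0.02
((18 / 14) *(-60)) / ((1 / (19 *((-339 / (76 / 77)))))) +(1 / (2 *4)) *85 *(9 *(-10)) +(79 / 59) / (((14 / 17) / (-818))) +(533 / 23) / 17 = 323695980953 / 645932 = 501130.12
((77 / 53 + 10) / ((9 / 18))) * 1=1214 / 53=22.91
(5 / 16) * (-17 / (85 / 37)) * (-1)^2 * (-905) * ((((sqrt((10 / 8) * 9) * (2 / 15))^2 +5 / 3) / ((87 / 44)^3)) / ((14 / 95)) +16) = 72924336185 / 1975509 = 36914.20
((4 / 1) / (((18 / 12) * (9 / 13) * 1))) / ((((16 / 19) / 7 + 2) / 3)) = 6916 / 1269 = 5.45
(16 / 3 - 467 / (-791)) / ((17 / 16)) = 5.58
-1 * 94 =-94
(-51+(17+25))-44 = -53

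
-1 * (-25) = 25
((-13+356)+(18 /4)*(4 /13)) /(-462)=-407 /546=-0.75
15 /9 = 5 /3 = 1.67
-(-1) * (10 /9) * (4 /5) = 0.89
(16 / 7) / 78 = 8 / 273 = 0.03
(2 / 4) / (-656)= -1 / 1312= -0.00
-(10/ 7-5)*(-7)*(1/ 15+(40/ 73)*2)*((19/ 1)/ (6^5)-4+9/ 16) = 170015515/ 1702944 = 99.84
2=2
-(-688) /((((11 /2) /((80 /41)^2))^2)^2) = 18468359372800000000 /116907290279560561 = 157.97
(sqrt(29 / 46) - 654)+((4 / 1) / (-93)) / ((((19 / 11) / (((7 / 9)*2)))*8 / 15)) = -3467239 / 5301+sqrt(1334) / 46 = -653.28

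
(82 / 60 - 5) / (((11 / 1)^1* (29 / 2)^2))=-218 / 138765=-0.00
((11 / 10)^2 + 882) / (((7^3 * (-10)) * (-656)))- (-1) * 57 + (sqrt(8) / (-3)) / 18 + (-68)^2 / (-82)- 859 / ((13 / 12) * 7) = -329555603827 / 2925104000- sqrt(2) / 27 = -112.72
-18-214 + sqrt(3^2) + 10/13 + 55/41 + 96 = -69764/533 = -130.89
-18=-18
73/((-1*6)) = -73/6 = -12.17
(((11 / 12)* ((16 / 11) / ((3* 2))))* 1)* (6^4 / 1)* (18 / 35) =5184 / 35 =148.11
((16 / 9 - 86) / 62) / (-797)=379 / 222363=0.00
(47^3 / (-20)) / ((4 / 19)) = -1972637 / 80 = -24657.96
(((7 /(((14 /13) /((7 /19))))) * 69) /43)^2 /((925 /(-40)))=-78851682 /123485465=-0.64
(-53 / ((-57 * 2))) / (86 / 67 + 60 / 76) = 3551 / 15834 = 0.22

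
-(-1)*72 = 72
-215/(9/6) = -430/3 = -143.33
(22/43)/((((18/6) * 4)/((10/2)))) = 55/258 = 0.21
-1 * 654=-654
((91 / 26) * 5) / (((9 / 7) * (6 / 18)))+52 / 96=331 / 8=41.38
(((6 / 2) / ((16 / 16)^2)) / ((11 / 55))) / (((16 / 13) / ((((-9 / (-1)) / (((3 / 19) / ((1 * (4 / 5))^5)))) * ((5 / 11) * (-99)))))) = -1280448 / 125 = -10243.58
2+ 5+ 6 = 13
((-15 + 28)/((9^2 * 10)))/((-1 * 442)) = -1/27540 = -0.00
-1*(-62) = 62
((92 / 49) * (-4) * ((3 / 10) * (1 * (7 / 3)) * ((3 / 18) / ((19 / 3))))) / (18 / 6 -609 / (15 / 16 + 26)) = 39652 / 5619915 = 0.01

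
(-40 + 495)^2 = 207025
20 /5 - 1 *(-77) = 81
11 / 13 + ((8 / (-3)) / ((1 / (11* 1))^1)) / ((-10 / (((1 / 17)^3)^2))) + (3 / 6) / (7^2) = 395011372741 / 461268943590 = 0.86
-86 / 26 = -43 / 13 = -3.31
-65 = -65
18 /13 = 1.38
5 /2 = 2.50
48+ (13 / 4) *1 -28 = 93 / 4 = 23.25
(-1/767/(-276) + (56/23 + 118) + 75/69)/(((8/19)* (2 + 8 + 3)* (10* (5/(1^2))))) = 488778439/1100798400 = 0.44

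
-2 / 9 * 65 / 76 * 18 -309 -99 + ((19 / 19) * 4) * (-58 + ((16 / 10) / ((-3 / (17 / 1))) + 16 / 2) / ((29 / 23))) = -5345843 / 8265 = -646.80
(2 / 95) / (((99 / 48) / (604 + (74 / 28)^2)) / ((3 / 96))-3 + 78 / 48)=-1916048 / 115310525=-0.02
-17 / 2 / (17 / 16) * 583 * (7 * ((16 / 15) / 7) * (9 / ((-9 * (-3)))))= -74624 / 45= -1658.31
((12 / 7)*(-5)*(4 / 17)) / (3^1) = -80 / 119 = -0.67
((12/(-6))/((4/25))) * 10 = -125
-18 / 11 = -1.64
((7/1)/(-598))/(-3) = 7/1794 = 0.00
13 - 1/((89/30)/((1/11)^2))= 139967/10769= 13.00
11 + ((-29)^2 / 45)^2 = 360.27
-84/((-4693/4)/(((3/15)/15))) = 112/117325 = 0.00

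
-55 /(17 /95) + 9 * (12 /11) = -55639 /187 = -297.53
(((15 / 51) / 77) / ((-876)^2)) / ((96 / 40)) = 25 / 12053942208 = 0.00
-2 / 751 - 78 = -58580 / 751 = -78.00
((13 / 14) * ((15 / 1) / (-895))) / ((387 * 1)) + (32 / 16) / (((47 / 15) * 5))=1939033 / 15193878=0.13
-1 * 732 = -732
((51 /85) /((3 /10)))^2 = 4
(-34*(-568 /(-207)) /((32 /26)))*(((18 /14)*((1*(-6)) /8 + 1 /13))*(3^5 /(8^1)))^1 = 1466505 /736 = 1992.53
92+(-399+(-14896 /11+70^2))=35627 /11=3238.82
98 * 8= 784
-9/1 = -9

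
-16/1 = -16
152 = 152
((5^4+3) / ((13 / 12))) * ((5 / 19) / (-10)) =-3768 / 247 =-15.26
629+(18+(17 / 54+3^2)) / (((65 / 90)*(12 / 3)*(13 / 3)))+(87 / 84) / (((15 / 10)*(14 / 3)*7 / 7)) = 5228043 / 8281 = 631.33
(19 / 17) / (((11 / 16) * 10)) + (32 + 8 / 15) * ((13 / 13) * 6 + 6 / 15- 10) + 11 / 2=-1042127 / 9350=-111.46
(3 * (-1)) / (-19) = 3 / 19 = 0.16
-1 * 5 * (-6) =30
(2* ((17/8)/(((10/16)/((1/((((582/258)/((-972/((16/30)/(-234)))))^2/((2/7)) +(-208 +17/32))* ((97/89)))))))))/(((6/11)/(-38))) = 453709245282485100480/216559930244163340199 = 2.10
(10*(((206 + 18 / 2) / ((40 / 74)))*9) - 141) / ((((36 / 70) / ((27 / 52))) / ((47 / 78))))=117309885 / 5408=21691.92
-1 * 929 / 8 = -929 / 8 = -116.12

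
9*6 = 54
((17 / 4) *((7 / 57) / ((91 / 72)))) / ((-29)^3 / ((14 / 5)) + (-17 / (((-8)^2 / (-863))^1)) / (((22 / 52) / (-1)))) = -83776 / 1876984369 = -0.00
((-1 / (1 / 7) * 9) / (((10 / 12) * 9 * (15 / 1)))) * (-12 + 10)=28 / 25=1.12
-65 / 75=-13 / 15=-0.87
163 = 163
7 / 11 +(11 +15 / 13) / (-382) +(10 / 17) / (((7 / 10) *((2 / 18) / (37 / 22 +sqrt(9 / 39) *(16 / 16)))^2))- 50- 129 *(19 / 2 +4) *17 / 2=-2094238084955 / 143010868 +299700 *sqrt(39) / 17017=-14533.92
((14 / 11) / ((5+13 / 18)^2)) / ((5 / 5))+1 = 121235 / 116699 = 1.04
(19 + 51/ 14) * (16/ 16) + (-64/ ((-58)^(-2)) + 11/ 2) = -1506875/ 7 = -215267.86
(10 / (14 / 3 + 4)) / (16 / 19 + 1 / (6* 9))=15390 / 11479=1.34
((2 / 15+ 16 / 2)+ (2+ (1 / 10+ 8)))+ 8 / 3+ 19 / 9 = 2071 / 90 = 23.01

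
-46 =-46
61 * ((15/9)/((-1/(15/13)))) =-1525/13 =-117.31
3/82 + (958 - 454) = 41331/82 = 504.04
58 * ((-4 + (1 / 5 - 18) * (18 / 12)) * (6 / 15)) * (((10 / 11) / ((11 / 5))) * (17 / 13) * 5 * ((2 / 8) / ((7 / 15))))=-11351325 / 11011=-1030.91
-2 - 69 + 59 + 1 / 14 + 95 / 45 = -1237 / 126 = -9.82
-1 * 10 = -10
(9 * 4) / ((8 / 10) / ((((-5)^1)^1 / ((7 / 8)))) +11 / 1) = 600 / 181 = 3.31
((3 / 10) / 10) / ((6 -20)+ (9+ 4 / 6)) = -9 / 1300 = -0.01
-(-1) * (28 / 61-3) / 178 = -155 / 10858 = -0.01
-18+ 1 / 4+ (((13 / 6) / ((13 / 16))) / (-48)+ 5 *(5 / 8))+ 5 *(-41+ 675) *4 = 911903 / 72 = 12665.32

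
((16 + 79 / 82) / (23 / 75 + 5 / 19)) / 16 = 1982175 / 1065344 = 1.86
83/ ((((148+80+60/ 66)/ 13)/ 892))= 5293574/ 1259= 4204.59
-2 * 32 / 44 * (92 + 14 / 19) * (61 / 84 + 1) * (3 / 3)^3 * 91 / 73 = -13285480 / 45771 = -290.26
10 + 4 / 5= 54 / 5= 10.80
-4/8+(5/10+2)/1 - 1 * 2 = 0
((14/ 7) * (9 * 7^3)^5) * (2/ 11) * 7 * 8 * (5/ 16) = 19623713172043694490/ 11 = 1783973924731244953.64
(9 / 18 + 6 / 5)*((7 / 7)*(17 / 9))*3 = 289 / 30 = 9.63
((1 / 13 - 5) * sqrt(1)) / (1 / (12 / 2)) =-384 / 13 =-29.54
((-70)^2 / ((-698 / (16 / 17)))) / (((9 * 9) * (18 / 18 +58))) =-39200 / 28353807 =-0.00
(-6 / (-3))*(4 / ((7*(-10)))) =-4 / 35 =-0.11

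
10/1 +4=14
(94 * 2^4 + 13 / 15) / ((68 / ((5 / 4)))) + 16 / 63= 478385 / 17136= 27.92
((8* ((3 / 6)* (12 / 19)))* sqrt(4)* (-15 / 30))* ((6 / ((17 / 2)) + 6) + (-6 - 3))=1872 / 323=5.80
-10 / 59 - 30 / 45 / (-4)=-1 / 354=-0.00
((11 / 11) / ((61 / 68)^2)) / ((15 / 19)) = 87856 / 55815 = 1.57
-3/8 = -0.38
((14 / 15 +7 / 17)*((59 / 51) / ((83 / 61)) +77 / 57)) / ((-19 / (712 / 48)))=-2.31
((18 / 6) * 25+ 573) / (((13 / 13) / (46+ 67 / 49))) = 1504008 / 49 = 30694.04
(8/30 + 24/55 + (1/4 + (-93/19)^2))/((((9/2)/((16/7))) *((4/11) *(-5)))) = -6.96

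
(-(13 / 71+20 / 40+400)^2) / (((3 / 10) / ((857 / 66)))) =-13871695989565 / 1996236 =-6948925.87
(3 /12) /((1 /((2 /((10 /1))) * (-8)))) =-2 /5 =-0.40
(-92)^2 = 8464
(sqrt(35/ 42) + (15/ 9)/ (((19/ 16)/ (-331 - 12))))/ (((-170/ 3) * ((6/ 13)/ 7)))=124852/ 969 - 91 * sqrt(30)/ 2040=128.60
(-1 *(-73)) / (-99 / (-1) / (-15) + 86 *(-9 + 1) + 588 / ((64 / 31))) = -5840 / 32783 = -0.18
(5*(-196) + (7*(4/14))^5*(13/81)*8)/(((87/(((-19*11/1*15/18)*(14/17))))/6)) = 1112640760/119799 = 9287.56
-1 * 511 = -511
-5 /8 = -0.62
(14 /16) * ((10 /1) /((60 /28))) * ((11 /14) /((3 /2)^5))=308 /729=0.42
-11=-11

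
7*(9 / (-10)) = -63 / 10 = -6.30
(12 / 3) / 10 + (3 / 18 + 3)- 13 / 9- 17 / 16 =763 / 720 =1.06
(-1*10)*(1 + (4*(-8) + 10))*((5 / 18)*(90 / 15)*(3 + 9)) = 4200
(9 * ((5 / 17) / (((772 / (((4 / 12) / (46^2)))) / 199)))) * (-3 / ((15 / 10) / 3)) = -8955 / 13885192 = -0.00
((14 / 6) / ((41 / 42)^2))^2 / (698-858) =-1058841 / 28257610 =-0.04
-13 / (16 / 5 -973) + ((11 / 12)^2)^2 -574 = -4434054299 / 7734528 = -573.28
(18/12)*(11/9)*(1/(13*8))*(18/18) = 11/624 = 0.02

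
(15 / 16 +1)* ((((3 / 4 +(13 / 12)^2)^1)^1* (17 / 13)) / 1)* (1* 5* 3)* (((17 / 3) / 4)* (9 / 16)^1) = 12408215 / 212992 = 58.26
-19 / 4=-4.75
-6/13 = -0.46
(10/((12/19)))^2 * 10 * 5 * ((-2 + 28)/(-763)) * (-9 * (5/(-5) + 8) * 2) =5866250/109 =53818.81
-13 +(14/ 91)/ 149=-25179/ 1937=-13.00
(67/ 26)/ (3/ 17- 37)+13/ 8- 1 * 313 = -10138157/ 32552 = -311.44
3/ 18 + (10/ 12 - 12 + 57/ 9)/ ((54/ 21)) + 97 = 10291/ 108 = 95.29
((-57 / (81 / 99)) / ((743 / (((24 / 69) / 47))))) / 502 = -836 / 604796799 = -0.00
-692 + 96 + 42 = -554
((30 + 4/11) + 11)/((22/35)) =15925/242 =65.81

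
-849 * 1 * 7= -5943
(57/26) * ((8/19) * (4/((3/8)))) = 128/13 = 9.85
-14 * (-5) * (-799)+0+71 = -55859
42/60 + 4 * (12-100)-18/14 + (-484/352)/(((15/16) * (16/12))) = -353.69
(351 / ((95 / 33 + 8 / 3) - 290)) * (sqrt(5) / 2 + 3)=-3861 / 1043 - 1287 * sqrt(5) / 2086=-5.08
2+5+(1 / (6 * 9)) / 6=2269 / 324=7.00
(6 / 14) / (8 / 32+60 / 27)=108 / 623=0.17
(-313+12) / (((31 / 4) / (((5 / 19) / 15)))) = -1204 / 1767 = -0.68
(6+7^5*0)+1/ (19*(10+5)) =1711/ 285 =6.00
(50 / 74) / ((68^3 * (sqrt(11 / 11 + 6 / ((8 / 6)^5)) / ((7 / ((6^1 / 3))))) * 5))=35 * sqrt(2482) / 1804721768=0.00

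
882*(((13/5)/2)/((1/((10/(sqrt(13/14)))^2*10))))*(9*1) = 11113200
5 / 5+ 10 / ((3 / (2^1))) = 23 / 3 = 7.67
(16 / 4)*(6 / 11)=24 / 11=2.18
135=135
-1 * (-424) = 424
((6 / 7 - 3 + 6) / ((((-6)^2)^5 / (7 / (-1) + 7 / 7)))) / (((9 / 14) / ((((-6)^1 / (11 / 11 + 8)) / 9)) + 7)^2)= -0.00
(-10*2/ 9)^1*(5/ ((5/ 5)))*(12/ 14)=-200/ 21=-9.52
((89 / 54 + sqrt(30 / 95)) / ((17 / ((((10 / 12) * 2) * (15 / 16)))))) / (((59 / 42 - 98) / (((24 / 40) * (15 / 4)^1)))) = -15575 / 4414016 - 4725 * sqrt(114) / 41933152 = -0.00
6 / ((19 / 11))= 66 / 19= 3.47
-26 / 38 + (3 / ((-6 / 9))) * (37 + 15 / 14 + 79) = -280633 / 532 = -527.51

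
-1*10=-10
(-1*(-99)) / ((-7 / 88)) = -1244.57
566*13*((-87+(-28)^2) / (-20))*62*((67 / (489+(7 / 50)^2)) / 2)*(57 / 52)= -43567814625 / 36494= -1193835.00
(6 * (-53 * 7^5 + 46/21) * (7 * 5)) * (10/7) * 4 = -1068922571.43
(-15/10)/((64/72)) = -27/16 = -1.69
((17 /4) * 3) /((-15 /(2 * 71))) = -1207 /10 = -120.70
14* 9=126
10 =10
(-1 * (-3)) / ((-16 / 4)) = -3 / 4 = -0.75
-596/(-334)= 298/167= 1.78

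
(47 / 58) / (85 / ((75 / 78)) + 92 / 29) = 235 / 26556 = 0.01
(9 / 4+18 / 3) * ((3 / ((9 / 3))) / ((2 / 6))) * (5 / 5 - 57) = -1386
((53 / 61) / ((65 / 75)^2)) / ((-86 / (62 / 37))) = -369675 / 16401619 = -0.02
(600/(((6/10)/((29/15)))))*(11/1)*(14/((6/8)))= 3572800/9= 396977.78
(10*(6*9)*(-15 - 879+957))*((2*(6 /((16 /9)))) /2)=229635 /2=114817.50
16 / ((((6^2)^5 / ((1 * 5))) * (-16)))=-5 / 60466176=-0.00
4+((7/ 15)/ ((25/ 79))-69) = -23822/ 375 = -63.53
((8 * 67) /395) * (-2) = -1072 /395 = -2.71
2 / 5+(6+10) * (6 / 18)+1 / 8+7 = 12.86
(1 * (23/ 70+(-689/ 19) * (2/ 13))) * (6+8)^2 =-97762/ 95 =-1029.07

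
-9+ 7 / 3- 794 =-800.67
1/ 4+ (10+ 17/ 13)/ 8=173/ 104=1.66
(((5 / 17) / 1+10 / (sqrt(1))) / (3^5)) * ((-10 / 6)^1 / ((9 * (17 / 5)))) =-4375 / 1896129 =-0.00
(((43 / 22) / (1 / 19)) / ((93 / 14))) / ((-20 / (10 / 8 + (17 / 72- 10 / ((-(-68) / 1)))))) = -852131 / 2276640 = -0.37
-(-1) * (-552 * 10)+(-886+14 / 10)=-32023 / 5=-6404.60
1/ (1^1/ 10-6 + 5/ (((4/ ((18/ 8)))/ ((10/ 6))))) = -80/ 97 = -0.82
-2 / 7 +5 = 33 / 7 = 4.71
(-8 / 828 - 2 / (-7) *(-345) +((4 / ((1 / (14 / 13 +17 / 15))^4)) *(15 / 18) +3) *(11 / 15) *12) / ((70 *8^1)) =27405511281458 / 24442950065625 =1.12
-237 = -237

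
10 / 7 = 1.43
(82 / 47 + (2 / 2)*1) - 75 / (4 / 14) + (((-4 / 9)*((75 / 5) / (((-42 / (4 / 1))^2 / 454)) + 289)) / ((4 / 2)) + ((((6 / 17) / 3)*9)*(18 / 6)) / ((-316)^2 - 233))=-337.70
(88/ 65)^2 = 7744/ 4225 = 1.83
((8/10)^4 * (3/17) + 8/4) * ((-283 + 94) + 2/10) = -20784992/53125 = -391.25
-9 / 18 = -1 / 2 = -0.50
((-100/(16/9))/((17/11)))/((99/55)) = -1375/68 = -20.22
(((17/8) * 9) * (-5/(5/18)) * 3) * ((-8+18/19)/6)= 92259/76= 1213.93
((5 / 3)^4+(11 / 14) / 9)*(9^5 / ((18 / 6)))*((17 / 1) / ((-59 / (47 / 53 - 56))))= 106777794699 / 43778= 2439074.30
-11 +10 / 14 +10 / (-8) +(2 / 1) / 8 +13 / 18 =-1331 / 126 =-10.56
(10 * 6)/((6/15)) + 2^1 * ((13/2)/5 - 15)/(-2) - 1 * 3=1607/10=160.70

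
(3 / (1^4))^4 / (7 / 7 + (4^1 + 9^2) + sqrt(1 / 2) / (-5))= 405 * sqrt(2) / 369799 + 348300 / 369799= 0.94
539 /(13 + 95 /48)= 25872 /719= 35.98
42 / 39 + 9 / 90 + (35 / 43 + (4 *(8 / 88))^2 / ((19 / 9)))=26390531 / 12851410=2.05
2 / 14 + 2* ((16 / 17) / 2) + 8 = 1081 / 119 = 9.08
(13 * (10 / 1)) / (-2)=-65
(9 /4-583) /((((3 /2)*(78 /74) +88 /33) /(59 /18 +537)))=-36342325 /492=-73866.51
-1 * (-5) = 5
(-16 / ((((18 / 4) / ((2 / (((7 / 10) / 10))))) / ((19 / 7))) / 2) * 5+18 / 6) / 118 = -1214677 / 52038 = -23.34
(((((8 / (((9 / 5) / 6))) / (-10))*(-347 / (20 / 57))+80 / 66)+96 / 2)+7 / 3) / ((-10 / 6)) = -443643 / 275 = -1613.25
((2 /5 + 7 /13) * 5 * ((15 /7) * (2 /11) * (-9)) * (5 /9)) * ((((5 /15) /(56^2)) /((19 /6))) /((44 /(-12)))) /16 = 13725 /2624317696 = 0.00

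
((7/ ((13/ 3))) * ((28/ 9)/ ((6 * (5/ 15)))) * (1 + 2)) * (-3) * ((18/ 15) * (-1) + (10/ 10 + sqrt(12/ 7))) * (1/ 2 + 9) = 2793/ 65 -798 * sqrt(21)/ 13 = -238.33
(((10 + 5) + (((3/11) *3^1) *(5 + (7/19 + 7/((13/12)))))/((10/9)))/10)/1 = 161058/67925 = 2.37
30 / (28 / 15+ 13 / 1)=450 / 223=2.02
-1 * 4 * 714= -2856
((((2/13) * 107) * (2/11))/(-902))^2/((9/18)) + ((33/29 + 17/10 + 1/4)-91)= -212080893558101/2412421288420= -87.91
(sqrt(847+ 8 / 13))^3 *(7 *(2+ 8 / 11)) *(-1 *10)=-23139900 *sqrt(143247) / 1859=-4711127.48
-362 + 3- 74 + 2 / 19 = -8225 / 19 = -432.89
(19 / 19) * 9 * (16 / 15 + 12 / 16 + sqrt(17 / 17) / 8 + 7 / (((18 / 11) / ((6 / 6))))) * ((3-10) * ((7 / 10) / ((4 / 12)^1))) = -329133 / 400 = -822.83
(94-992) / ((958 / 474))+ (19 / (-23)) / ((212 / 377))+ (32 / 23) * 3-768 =-2825165917 / 2335604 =-1209.61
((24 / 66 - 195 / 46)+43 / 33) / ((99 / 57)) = -6745 / 4554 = -1.48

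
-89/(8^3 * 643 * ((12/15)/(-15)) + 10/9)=20025/3950342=0.01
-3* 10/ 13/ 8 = -15/ 52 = -0.29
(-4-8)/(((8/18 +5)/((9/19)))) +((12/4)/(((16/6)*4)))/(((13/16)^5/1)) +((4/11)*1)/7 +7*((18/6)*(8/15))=209174334888/19012058065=11.00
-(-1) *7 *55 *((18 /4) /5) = 693 /2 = 346.50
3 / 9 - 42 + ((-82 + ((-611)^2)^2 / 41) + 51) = 3399233318.58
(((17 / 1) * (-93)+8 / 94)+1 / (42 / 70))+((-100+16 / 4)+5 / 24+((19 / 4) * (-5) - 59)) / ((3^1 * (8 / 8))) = -5545571 / 3384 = -1638.76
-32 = -32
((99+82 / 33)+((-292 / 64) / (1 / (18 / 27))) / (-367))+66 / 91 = 901240105 / 8816808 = 102.22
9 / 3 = 3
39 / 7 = 5.57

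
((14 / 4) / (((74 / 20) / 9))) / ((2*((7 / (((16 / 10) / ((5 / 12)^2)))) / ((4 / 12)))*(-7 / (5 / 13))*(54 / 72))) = -2304 / 16835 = -0.14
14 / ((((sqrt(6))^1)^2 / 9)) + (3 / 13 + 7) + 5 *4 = 627 / 13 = 48.23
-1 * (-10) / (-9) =-10 / 9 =-1.11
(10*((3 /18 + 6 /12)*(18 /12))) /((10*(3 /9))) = 3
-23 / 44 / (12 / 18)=-69 / 88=-0.78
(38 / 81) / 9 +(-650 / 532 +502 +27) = 102353689 / 193914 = 527.83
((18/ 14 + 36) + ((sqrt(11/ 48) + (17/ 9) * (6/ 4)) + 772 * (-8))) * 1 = -257707/ 42 + sqrt(33)/ 12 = -6135.40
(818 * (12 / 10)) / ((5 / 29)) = 142332 / 25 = 5693.28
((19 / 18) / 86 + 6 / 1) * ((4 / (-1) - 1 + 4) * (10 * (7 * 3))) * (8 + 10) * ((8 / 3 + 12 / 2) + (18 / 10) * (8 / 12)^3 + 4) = -12899502 / 43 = -299988.42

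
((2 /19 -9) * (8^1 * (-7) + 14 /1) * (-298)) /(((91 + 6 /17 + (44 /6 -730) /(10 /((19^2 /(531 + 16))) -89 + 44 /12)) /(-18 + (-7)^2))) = -14120806480508 /415917391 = -33950.99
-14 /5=-2.80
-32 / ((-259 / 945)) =4320 / 37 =116.76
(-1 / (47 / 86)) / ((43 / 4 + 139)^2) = -1376 / 16863647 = -0.00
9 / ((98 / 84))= 54 / 7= 7.71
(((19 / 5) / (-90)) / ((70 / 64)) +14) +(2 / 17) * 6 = 1963582 / 133875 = 14.67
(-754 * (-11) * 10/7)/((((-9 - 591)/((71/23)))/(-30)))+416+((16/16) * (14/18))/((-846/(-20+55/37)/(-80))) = 2243.44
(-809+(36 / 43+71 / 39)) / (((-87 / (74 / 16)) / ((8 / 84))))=4.08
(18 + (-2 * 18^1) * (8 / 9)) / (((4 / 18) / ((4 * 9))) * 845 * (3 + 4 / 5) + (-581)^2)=-2268 / 54688093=-0.00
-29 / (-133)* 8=232 / 133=1.74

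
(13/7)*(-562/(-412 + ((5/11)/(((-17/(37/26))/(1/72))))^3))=313416618543560024064/123719344084307544671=2.53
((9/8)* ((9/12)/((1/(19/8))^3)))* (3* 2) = 555579/8192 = 67.82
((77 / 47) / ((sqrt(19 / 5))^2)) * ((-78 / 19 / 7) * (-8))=34320 / 16967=2.02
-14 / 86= -7 / 43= -0.16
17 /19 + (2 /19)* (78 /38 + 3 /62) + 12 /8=2.62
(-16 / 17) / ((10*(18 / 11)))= -44 / 765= -0.06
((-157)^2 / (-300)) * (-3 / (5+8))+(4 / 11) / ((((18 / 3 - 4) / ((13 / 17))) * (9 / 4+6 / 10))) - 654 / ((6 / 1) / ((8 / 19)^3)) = 54390124051 / 5002268700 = 10.87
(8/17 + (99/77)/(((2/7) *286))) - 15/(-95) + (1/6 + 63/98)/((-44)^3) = 4838927705/7511439936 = 0.64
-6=-6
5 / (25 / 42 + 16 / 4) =210 / 193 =1.09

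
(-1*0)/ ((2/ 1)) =0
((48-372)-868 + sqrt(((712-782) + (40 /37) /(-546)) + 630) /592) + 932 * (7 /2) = 2070.04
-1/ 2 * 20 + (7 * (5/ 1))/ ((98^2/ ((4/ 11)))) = -37725/ 3773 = -10.00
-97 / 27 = -3.59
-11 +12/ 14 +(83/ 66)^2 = -261053/ 30492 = -8.56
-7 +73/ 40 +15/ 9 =-421/ 120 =-3.51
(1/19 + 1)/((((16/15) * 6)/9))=225/152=1.48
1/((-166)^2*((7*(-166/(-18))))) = 9/16010036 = 0.00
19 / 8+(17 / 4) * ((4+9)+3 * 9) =172.38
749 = 749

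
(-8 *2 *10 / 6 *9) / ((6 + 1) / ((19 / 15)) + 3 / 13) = -9880 / 237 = -41.69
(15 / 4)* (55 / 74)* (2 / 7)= 825 / 1036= 0.80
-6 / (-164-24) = 3 / 94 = 0.03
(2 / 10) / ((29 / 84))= 84 / 145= 0.58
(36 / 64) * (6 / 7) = 27 / 56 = 0.48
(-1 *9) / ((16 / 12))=-27 / 4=-6.75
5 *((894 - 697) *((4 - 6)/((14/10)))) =-9850/7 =-1407.14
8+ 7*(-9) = -55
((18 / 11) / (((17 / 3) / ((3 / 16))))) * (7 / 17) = 567 / 25432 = 0.02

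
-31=-31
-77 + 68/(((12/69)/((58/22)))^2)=7525845/484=15549.27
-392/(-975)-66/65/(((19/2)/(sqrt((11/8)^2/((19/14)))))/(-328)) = 41.78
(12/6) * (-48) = -96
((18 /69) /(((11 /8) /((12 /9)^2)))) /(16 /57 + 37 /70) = 340480 /816937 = 0.42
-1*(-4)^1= 4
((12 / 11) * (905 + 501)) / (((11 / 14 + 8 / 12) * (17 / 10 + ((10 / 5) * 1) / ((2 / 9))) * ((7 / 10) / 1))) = 141.00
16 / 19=0.84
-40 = -40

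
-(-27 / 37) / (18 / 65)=195 / 74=2.64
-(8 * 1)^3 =-512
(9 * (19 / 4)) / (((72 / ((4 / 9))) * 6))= 19 / 432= 0.04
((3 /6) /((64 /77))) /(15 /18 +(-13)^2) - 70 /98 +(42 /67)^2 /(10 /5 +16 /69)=-12052743149 /22542106048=-0.53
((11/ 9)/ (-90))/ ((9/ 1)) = -11/ 7290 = -0.00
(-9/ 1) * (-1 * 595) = 5355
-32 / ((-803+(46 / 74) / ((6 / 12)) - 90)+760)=1184 / 4875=0.24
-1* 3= -3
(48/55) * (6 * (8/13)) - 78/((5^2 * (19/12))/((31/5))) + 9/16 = -45821583/5434000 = -8.43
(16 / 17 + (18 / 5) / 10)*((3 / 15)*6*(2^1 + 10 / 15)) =8848 / 2125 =4.16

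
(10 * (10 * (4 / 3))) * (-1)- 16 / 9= -1216 / 9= -135.11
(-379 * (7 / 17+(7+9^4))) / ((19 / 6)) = -13364298 / 17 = -786135.18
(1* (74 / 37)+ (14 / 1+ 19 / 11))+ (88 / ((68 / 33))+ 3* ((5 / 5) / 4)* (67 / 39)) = 600181 / 9724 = 61.72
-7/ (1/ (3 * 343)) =-7203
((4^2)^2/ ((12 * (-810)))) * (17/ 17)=-32/ 1215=-0.03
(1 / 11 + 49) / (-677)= -540 / 7447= -0.07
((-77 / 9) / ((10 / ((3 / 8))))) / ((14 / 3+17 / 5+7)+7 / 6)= -77 / 3896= -0.02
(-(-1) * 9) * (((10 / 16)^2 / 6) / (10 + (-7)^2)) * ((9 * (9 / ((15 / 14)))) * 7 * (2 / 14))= 2835 / 3776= 0.75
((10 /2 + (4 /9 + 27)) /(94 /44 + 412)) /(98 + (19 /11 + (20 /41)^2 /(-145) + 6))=3444799336 /4648868279793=0.00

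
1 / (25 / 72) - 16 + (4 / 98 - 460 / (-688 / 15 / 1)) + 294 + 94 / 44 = 679286001 / 2317700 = 293.09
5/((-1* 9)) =-5/9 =-0.56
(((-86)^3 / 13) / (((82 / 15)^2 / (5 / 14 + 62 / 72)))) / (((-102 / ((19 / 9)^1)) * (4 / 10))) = 103.20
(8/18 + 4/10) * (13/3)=494/135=3.66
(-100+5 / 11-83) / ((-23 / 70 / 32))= 4497920 / 253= 17778.34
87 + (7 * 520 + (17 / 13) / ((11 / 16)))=533233 / 143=3728.90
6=6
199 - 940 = -741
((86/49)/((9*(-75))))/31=-86/1025325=-0.00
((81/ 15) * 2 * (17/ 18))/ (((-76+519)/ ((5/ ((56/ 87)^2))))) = 0.28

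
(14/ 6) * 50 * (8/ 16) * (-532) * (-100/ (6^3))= 1163750/ 81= 14367.28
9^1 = 9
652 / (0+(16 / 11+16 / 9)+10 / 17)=548658 / 3215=170.66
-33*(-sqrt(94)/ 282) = 11*sqrt(94)/ 94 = 1.13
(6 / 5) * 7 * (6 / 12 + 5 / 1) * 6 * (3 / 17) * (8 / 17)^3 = 2128896 / 417605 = 5.10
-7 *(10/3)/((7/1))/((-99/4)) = 40/297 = 0.13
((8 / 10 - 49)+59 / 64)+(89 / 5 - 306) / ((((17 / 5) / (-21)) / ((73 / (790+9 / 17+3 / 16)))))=230185191 / 1966400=117.06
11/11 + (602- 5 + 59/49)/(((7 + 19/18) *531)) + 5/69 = 35065486/28924455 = 1.21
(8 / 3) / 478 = 4 / 717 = 0.01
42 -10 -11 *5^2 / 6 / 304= 58093 / 1824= 31.85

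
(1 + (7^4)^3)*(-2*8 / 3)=-221460595232 / 3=-73820198410.67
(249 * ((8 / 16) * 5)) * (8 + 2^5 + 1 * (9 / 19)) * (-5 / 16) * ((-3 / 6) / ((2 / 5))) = 23935125 / 2432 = 9841.75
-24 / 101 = -0.24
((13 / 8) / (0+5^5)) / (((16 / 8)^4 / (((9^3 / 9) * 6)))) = 3159 / 200000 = 0.02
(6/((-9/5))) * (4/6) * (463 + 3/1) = -9320/9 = -1035.56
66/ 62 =33/ 31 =1.06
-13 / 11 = -1.18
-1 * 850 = -850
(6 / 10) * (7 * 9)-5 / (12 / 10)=1009 / 30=33.63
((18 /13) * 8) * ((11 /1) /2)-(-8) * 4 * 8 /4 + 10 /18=14681 /117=125.48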